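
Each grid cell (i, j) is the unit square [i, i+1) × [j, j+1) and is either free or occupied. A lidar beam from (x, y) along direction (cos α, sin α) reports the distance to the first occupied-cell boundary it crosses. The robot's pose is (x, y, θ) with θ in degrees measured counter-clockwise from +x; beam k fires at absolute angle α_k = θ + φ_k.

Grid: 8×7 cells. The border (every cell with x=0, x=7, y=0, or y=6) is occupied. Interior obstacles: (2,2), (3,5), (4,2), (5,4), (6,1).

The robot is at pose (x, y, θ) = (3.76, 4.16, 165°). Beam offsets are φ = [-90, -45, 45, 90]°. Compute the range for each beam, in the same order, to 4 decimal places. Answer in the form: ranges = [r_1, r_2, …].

ranges = [0.8696, 0.9699, 3.1870, 3.2715]

beam 1: φ=-90°, α=75°
  cosα=0.2588 sinα=0.9659 | (3,4) | tMaxX 0.9273 tMaxY 0.8696 | tΔX 3.8637 tΔY 1.0353
    t=0.8696 [y] (3,5) — stop
  → r_1 = 0.8696
beam 2: φ=-45°, α=120°
  cosα=-0.5000 sinα=0.8660 | (3,4) | tMaxX 1.5200 tMaxY 0.9699 | tΔX 2.0000 tΔY 1.1547
    t=0.9699 [y] (3,5) — stop
  → r_2 = 0.9699
beam 3: φ=45°, α=210°
  cosα=-0.8660 sinα=-0.5000 | (3,4) | tMaxX 0.8776 tMaxY 0.3200 | tΔX 1.1547 tΔY 2.0000
    t=0.3200 [y] (3,3)
    t=0.8776 [x] (2,3)
    t=2.0323 [x] (1,3)
    t=2.3200 [y] (1,2)
    t=3.1870 [x] (0,2) — stop
  → r_3 = 3.1870
beam 4: φ=90°, α=255°
  cosα=-0.2588 sinα=-0.9659 | (3,4) | tMaxX 2.9364 tMaxY 0.1656 | tΔX 3.8637 tΔY 1.0353
    t=0.1656 [y] (3,3)
    t=1.2009 [y] (3,2)
    t=2.2362 [y] (3,1)
    t=2.9364 [x] (2,1)
    t=3.2715 [y] (2,0) — stop
  → r_4 = 3.2715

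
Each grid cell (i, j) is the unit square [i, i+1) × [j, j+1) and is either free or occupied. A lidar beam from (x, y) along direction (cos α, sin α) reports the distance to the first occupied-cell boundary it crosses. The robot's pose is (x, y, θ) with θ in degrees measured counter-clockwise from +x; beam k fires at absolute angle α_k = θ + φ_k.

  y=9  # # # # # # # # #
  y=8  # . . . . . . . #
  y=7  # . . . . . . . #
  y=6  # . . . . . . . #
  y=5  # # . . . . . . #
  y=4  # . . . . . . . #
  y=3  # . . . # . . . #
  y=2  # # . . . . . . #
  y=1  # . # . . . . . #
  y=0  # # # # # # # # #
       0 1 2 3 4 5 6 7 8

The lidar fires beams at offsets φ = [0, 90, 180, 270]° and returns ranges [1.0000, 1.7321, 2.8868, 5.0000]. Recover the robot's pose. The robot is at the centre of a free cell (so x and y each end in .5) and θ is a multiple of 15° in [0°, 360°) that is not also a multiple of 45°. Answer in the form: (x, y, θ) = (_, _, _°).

(x, y, θ) = (5.5, 2.5, 150°)

Candidates: 52 free-cell centres × 16 headings = 832 poses. Raycast each; keep the one whose scan matches to 4 dp.
  (4.5, 8.5, 300°): beam 1 = 7.0000 ≠ 1.0000 ✗
  (7.5, 2.5, 240°): beam 1 = 1.7321 ≠ 1.0000 ✗
  (4.5, 2.5, 120°): beam 1 = 0.5774 ≠ 1.0000 ✗
  (3.5, 2.5, 150°): beam 1 = 2.8868 ≠ 1.0000 ✗
  …
  (5.5, 2.5, 150°): r_1=1.0000, r_2=1.7321, r_3=2.8868, r_4=5.0000 — all match ✓
Unique over the lattice → pose = (5.5, 2.5, 150°).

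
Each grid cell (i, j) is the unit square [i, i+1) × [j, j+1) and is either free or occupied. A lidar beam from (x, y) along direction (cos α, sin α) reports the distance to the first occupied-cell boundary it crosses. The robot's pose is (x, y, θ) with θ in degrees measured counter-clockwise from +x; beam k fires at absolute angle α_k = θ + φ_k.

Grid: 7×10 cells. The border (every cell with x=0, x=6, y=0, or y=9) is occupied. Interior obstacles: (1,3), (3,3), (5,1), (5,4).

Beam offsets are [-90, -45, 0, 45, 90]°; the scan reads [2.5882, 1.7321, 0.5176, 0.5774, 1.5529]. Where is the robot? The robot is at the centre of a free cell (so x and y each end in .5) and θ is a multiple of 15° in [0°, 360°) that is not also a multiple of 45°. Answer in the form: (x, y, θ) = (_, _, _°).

(x, y, θ) = (3.5, 4.5, 255°)

Enumerate (i+0.5, j+0.5, θ) over the 36 free cells and 16 admissible headings. For each, cast all 5 beams and compare to the given ranges.
  (5.5, 5.5, 210°): beam 1 = 4.0415 ≠ 2.5882 ✗
  (5.5, 7.5, 120°): beam 1 = 0.5774 ≠ 2.5882 ✗
  (3.5, 2.5, 165°): beam 1 = 0.5176 ≠ 2.5882 ✗
  (1.5, 5.5, 300°): beam 1 = 0.5774 ≠ 2.5882 ✗
  …
  (3.5, 4.5, 255°): r_1=2.5882, r_2=1.7321, r_3=0.5176, r_4=0.5774, r_5=1.5529 — all match ✓
Only this pose fits every beam.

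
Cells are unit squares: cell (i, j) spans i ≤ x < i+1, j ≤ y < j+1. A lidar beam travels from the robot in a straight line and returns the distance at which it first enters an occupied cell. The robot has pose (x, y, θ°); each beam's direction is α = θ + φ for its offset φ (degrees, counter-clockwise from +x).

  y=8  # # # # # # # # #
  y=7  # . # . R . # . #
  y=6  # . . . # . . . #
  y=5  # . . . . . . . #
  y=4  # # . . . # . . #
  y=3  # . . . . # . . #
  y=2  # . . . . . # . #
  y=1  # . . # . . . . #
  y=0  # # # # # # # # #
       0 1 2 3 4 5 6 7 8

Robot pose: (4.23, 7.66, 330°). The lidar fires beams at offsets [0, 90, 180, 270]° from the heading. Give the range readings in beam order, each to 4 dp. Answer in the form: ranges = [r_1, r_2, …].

beam 1: φ=0°, α=330°
  d=(0.8660,-0.5000)  start (4,7)  tX=0.8891 tY=1.3200  stride 1/|dx|=1.1547 1/|dy|=2.0000
    cross x-line → (5,7), t=0.8891
    cross y-line → (5,6), t=1.3200
    cross x-line → (6,6), t=2.0438
    cross x-line → (7,6), t=3.1985
    cross y-line → (7,5), t=3.3200
    cross x-line → (8,5), t=4.3532 (wall)
  → r_1 = 4.3532
beam 2: φ=90°, α=60°
  d=(0.5000,0.8660)  start (4,7)  tX=1.5400 tY=0.3926  stride 1/|dx|=2.0000 1/|dy|=1.1547
    cross y-line → (4,8), t=0.3926 (wall)
  → r_2 = 0.3926
beam 3: φ=180°, α=150°
  d=(-0.8660,0.5000)  start (4,7)  tX=0.2656 tY=0.6800  stride 1/|dx|=1.1547 1/|dy|=2.0000
    cross x-line → (3,7), t=0.2656
    cross y-line → (3,8), t=0.6800 (wall)
  → r_3 = 0.6800
beam 4: φ=270°, α=240°
  d=(-0.5000,-0.8660)  start (4,7)  tX=0.4600 tY=0.7621  stride 1/|dx|=2.0000 1/|dy|=1.1547
    cross x-line → (3,7), t=0.4600
    cross y-line → (3,6), t=0.7621
    cross y-line → (3,5), t=1.9168
    cross x-line → (2,5), t=2.4600
    cross y-line → (2,4), t=3.0715
    cross y-line → (2,3), t=4.2262
    cross x-line → (1,3), t=4.4600
    cross y-line → (1,2), t=5.3809
    cross x-line → (0,2), t=6.4600 (wall)
  → r_4 = 6.4600

ranges = [4.3532, 0.3926, 0.6800, 6.4600]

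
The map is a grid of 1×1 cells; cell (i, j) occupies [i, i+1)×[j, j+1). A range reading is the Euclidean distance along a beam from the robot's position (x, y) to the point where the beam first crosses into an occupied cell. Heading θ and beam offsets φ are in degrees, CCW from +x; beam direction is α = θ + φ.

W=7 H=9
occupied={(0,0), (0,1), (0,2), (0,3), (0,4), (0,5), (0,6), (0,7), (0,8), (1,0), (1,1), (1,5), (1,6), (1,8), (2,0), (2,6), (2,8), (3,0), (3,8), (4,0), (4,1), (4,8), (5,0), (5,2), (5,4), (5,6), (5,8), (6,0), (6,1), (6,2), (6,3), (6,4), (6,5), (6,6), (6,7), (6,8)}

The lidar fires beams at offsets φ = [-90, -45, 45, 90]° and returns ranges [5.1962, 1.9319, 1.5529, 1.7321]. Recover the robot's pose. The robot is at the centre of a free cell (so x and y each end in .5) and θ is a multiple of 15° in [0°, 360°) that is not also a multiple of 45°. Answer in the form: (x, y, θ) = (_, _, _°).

The pose lattice has 27·16 = 432 candidates. Test each by forward raycasting.
  (4.5, 5.5, 255°): beam 1 = 1.9319 ≠ 5.1962 ✗
  (5.5, 3.5, 105°): beam 1 = 0.5176 ≠ 5.1962 ✗
  (2.5, 5.5, 60°): beam 1 = 2.8868 ≠ 5.1962 ✗
  (5.5, 1.5, 15°): beam 1 = 0.5176 ≠ 5.1962 ✗
  (3.5, 6.5, 195°): beam 1 = 1.5529 ≠ 5.1962 ✗
  …
  (2.5, 3.5, 150°): r_1=5.1962, r_2=1.9319, r_3=1.5529, r_4=1.7321 — all match ✓
No second candidate reproduces the full scan.

(x, y, θ) = (2.5, 3.5, 150°)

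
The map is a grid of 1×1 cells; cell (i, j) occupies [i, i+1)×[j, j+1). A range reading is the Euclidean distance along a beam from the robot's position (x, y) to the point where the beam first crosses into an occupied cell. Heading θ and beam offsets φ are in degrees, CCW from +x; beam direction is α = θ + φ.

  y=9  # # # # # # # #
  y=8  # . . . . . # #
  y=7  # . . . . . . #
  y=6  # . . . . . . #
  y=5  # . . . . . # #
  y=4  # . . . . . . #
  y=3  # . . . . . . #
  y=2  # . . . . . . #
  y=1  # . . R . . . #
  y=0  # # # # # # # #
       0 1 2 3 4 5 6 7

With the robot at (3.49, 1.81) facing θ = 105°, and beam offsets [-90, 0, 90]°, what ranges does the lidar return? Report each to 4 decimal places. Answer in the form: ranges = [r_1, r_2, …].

ranges = [3.6338, 7.4436, 2.5778]

beam 1: φ=-90°, α=15°
  cosα=0.9659 sinα=0.2588 | (3,1) | tMaxX 0.5280 tMaxY 0.7341 | tΔX 1.0353 tΔY 3.8637
    t=0.5280 [x] (4,1)
    t=0.7341 [y] (4,2)
    t=1.5633 [x] (5,2)
    t=2.5985 [x] (6,2)
    t=3.6338 [x] (7,2) — stop
  → r_1 = 3.6338
beam 2: φ=0°, α=105°
  cosα=-0.2588 sinα=0.9659 | (3,1) | tMaxX 1.8932 tMaxY 0.1967 | tΔX 3.8637 tΔY 1.0353
    t=0.1967 [y] (3,2)
    t=1.2320 [y] (3,3)
    t=1.8932 [x] (2,3)
    t=2.2673 [y] (2,4)
    t=3.3025 [y] (2,5)
    t=4.3378 [y] (2,6)
    t=5.3731 [y] (2,7)
    t=5.7569 [x] (1,7)
    t=6.4084 [y] (1,8)
    t=7.4436 [y] (1,9) — stop
  → r_2 = 7.4436
beam 3: φ=90°, α=195°
  cosα=-0.9659 sinα=-0.2588 | (3,1) | tMaxX 0.5073 tMaxY 3.1296 | tΔX 1.0353 tΔY 3.8637
    t=0.5073 [x] (2,1)
    t=1.5426 [x] (1,1)
    t=2.5778 [x] (0,1) — stop
  → r_3 = 2.5778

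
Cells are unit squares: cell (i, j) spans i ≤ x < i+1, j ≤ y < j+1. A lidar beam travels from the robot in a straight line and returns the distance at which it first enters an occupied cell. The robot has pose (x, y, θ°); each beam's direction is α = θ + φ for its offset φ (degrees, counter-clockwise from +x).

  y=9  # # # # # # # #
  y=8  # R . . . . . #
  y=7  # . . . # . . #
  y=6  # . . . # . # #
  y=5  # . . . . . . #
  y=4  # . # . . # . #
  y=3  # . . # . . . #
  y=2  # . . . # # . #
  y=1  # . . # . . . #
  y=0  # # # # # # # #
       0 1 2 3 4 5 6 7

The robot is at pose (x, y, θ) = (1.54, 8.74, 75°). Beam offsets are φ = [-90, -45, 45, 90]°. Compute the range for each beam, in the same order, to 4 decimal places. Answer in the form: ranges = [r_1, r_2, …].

ranges = [2.8591, 0.5200, 0.3002, 0.5590]

beam 1: φ=-90°, α=345°
  direction (0.9659, -0.2588); cell (1,8); t to first gridline: x 0.4762, y 2.8591 (then +1.0353 / +3.8637)
    (2,8) via x @ 0.4762
    (3,8) via x @ 1.5115
    (4,8) via x @ 2.5468
    (4,7) via y @ 2.8591  # hit
  → r_1 = 2.8591
beam 2: φ=-45°, α=30°
  direction (0.8660, 0.5000); cell (1,8); t to first gridline: x 0.5312, y 0.5200 (then +1.1547 / +2.0000)
    (1,9) via y @ 0.5200  # hit
  → r_2 = 0.5200
beam 3: φ=45°, α=120°
  direction (-0.5000, 0.8660); cell (1,8); t to first gridline: x 1.0800, y 0.3002 (then +2.0000 / +1.1547)
    (1,9) via y @ 0.3002  # hit
  → r_3 = 0.3002
beam 4: φ=90°, α=165°
  direction (-0.9659, 0.2588); cell (1,8); t to first gridline: x 0.5590, y 1.0046 (then +1.0353 / +3.8637)
    (0,8) via x @ 0.5590  # hit
  → r_4 = 0.5590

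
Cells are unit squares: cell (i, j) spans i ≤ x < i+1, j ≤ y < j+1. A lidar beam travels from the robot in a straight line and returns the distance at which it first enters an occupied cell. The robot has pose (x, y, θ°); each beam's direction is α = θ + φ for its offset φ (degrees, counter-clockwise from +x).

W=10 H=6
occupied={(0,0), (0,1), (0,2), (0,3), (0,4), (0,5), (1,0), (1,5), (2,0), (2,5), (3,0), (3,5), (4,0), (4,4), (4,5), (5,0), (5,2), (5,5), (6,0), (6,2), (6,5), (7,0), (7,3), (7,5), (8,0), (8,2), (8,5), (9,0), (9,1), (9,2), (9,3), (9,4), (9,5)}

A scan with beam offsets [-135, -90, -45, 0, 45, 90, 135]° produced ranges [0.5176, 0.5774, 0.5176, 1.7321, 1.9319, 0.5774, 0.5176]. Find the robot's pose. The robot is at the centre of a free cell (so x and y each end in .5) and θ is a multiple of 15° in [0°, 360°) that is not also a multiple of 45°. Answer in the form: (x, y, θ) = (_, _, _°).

Candidates: 27 free-cell centres × 16 headings = 432 poses. Raycast each; keep the one whose scan matches to 4 dp.
  (1.5, 2.5, 345°): beam 1 = 0.5774 ≠ 0.5176 ✗
  (2.5, 1.5, 255°): beam 1 = 3.0000 ≠ 0.5176 ✗
  (8.5, 1.5, 105°): beam 1 = 0.5774 ≠ 0.5176 ✗
  (6.5, 4.5, 120°): beam 1 = 2.5882 ≠ 0.5176 ✗
  (6.5, 1.5, 60°): beam 2 = 1.0000 ≠ 0.5774 ✗
  …
  (8.5, 1.5, 150°): r_1=0.5176, r_2=0.5774, r_3=0.5176, r_4=1.7321, r_5=1.9319, r_6=0.5774, r_7=0.5176 — all match ✓
No second candidate reproduces the full scan.

(x, y, θ) = (8.5, 1.5, 150°)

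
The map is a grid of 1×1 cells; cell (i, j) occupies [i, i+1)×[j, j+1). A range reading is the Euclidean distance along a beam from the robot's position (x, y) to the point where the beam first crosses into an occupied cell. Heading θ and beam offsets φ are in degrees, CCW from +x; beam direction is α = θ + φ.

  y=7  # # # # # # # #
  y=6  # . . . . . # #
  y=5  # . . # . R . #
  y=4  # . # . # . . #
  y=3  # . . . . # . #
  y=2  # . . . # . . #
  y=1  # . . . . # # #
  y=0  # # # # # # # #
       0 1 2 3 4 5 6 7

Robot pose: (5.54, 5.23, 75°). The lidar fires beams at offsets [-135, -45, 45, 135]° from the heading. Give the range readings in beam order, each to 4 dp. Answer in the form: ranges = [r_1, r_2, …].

ranges = [2.9200, 1.5400, 2.0438, 0.6235]

beam 1: φ=-135°, α=300°
  d=(0.5000,-0.8660)  start (5,5)  tX=0.9200 tY=0.2656  stride 1/|dx|=2.0000 1/|dy|=1.1547
    cross y-line → (5,4), t=0.2656
    cross x-line → (6,4), t=0.9200
    cross y-line → (6,3), t=1.4203
    cross y-line → (6,2), t=2.5750
    cross x-line → (7,2), t=2.9200 (wall)
  → r_1 = 2.9200
beam 2: φ=-45°, α=30°
  d=(0.8660,0.5000)  start (5,5)  tX=0.5312 tY=1.5400  stride 1/|dx|=1.1547 1/|dy|=2.0000
    cross x-line → (6,5), t=0.5312
    cross y-line → (6,6), t=1.5400 (wall)
  → r_2 = 1.5400
beam 3: φ=45°, α=120°
  d=(-0.5000,0.8660)  start (5,5)  tX=1.0800 tY=0.8891  stride 1/|dx|=2.0000 1/|dy|=1.1547
    cross y-line → (5,6), t=0.8891
    cross x-line → (4,6), t=1.0800
    cross y-line → (4,7), t=2.0438 (wall)
  → r_3 = 2.0438
beam 4: φ=135°, α=210°
  d=(-0.8660,-0.5000)  start (5,5)  tX=0.6235 tY=0.4600  stride 1/|dx|=1.1547 1/|dy|=2.0000
    cross y-line → (5,4), t=0.4600
    cross x-line → (4,4), t=0.6235 (wall)
  → r_4 = 0.6235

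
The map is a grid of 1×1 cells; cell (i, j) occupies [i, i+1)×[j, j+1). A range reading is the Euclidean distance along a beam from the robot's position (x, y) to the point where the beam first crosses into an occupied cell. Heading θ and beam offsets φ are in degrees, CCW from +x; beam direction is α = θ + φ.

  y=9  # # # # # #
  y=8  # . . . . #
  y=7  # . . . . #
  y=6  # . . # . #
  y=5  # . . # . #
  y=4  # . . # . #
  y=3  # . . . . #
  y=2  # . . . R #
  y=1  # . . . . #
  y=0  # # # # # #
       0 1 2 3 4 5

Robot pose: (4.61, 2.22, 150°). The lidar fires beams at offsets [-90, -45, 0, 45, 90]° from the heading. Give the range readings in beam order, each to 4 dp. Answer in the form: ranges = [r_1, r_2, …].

ranges = [0.7800, 2.3569, 4.1685, 3.7373, 1.4087]

beam 1: φ=-90°, α=60°
  cosα=0.5000 sinα=0.8660 | (4,2) | tMaxX 0.7800 tMaxY 0.9007 | tΔX 2.0000 tΔY 1.1547
    t=0.7800 [x] (5,2) — stop
  → r_1 = 0.7800
beam 2: φ=-45°, α=105°
  cosα=-0.2588 sinα=0.9659 | (4,2) | tMaxX 2.3569 tMaxY 0.8075 | tΔX 3.8637 tΔY 1.0353
    t=0.8075 [y] (4,3)
    t=1.8428 [y] (4,4)
    t=2.3569 [x] (3,4) — stop
  → r_2 = 2.3569
beam 3: φ=0°, α=150°
  cosα=-0.8660 sinα=0.5000 | (4,2) | tMaxX 0.7044 tMaxY 1.5600 | tΔX 1.1547 tΔY 2.0000
    t=0.7044 [x] (3,2)
    t=1.5600 [y] (3,3)
    t=1.8591 [x] (2,3)
    t=3.0138 [x] (1,3)
    t=3.5600 [y] (1,4)
    t=4.1685 [x] (0,4) — stop
  → r_3 = 4.1685
beam 4: φ=45°, α=195°
  cosα=-0.9659 sinα=-0.2588 | (4,2) | tMaxX 0.6315 tMaxY 0.8500 | tΔX 1.0353 tΔY 3.8637
    t=0.6315 [x] (3,2)
    t=0.8500 [y] (3,1)
    t=1.6668 [x] (2,1)
    t=2.7021 [x] (1,1)
    t=3.7373 [x] (0,1) — stop
  → r_4 = 3.7373
beam 5: φ=90°, α=240°
  cosα=-0.5000 sinα=-0.8660 | (4,2) | tMaxX 1.2200 tMaxY 0.2540 | tΔX 2.0000 tΔY 1.1547
    t=0.2540 [y] (4,1)
    t=1.2200 [x] (3,1)
    t=1.4087 [y] (3,0) — stop
  → r_5 = 1.4087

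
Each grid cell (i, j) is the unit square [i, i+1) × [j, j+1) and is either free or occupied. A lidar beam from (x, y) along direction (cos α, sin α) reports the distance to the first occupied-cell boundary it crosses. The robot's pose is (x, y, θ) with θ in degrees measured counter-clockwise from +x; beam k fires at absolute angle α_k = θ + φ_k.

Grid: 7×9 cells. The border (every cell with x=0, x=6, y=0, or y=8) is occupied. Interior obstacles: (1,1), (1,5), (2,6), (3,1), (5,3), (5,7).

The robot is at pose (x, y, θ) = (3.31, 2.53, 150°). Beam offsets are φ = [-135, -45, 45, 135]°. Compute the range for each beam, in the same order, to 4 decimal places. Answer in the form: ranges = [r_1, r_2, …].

beam 1: φ=-135°, α=15°
  dir = (cos 15°, sin 15°) = (0.9659, 0.2588); from cell (3,2)
  next x-line at t=0.7143, next y-line at t=1.8159; Δt_x=1.0353, Δt_y=3.8637
    x: enter (4,2) at t=0.7143
    x: enter (5,2) at t=1.7496
    y: enter (5,3) at t=1.8159 ← occupied
  → r_1 = 1.8159
beam 2: φ=-45°, α=105°
  dir = (cos 105°, sin 105°) = (-0.2588, 0.9659); from cell (3,2)
  next x-line at t=1.1977, next y-line at t=0.4866; Δt_x=3.8637, Δt_y=1.0353
    y: enter (3,3) at t=0.4866
    x: enter (2,3) at t=1.1977
    y: enter (2,4) at t=1.5219
    y: enter (2,5) at t=2.5571
    y: enter (2,6) at t=3.5924 ← occupied
  → r_2 = 3.5924
beam 3: φ=45°, α=195°
  dir = (cos 195°, sin 195°) = (-0.9659, -0.2588); from cell (3,2)
  next x-line at t=0.3209, next y-line at t=2.0478; Δt_x=1.0353, Δt_y=3.8637
    x: enter (2,2) at t=0.3209
    x: enter (1,2) at t=1.3562
    y: enter (1,1) at t=2.0478 ← occupied
  → r_3 = 2.0478
beam 4: φ=135°, α=285°
  dir = (cos 285°, sin 285°) = (0.2588, -0.9659); from cell (3,2)
  next x-line at t=2.6660, next y-line at t=0.5487; Δt_x=3.8637, Δt_y=1.0353
    y: enter (3,1) at t=0.5487 ← occupied
  → r_4 = 0.5487

ranges = [1.8159, 3.5924, 2.0478, 0.5487]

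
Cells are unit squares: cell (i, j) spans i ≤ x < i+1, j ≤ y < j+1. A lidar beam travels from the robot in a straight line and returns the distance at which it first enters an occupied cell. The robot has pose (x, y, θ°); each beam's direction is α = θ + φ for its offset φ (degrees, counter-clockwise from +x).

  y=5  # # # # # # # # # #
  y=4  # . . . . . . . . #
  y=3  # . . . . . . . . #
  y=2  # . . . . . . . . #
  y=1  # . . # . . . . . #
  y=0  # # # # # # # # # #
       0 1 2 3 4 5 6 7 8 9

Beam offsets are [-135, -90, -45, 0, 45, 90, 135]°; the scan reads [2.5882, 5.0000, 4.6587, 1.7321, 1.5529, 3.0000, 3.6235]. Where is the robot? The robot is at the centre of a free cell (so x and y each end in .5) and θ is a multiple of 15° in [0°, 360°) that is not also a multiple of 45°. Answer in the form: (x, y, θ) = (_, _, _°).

Enumerate (i+0.5, j+0.5, θ) over the 31 free cells and 16 admissible headings. For each, cast all 7 beams and compare to the given ranges.
  (1.5, 1.5, 240°): beam 1 = 1.9319 ≠ 2.5882 ✗
  (8.5, 2.5, 30°): beam 1 = 1.5529 ≠ 2.5882 ✗
  (8.5, 4.5, 345°): beam 1 = 5.1962 ≠ 2.5882 ✗
  (3.5, 2.5, 30°): beam 1 = 0.5176 ≠ 2.5882 ✗
  …
  (4.5, 3.5, 60°): r_1=2.5882, r_2=5.0000, r_3=4.6587, r_4=1.7321, r_5=1.5529, r_6=3.0000, r_7=3.6235 — all match ✓
Unique over the lattice → pose = (4.5, 3.5, 60°).

(x, y, θ) = (4.5, 3.5, 60°)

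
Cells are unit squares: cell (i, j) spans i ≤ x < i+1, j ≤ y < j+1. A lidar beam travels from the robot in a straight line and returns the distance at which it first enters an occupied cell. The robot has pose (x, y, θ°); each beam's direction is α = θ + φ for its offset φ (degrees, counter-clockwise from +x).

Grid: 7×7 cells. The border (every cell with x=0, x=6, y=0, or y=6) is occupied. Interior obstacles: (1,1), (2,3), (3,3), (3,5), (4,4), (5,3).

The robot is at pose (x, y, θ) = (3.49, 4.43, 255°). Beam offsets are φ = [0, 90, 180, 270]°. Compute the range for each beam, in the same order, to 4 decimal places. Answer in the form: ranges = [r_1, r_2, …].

beam 1: φ=0°, α=255°
  dir = (cos 255°, sin 255°) = (-0.2588, -0.9659); from cell (3,4)
  next x-line at t=1.8932, next y-line at t=0.4452; Δt_x=3.8637, Δt_y=1.0353
    y: enter (3,3) at t=0.4452 ← occupied
  → r_1 = 0.4452
beam 2: φ=90°, α=345°
  dir = (cos 345°, sin 345°) = (0.9659, -0.2588); from cell (3,4)
  next x-line at t=0.5280, next y-line at t=1.6614; Δt_x=1.0353, Δt_y=3.8637
    x: enter (4,4) at t=0.5280 ← occupied
  → r_2 = 0.5280
beam 3: φ=180°, α=75°
  dir = (cos 75°, sin 75°) = (0.2588, 0.9659); from cell (3,4)
  next x-line at t=1.9705, next y-line at t=0.5901; Δt_x=3.8637, Δt_y=1.0353
    y: enter (3,5) at t=0.5901 ← occupied
  → r_3 = 0.5901
beam 4: φ=270°, α=165°
  dir = (cos 165°, sin 165°) = (-0.9659, 0.2588); from cell (3,4)
  next x-line at t=0.5073, next y-line at t=2.2023; Δt_x=1.0353, Δt_y=3.8637
    x: enter (2,4) at t=0.5073
    x: enter (1,4) at t=1.5426
    y: enter (1,5) at t=2.2023
    x: enter (0,5) at t=2.5778 ← occupied
  → r_4 = 2.5778

ranges = [0.4452, 0.5280, 0.5901, 2.5778]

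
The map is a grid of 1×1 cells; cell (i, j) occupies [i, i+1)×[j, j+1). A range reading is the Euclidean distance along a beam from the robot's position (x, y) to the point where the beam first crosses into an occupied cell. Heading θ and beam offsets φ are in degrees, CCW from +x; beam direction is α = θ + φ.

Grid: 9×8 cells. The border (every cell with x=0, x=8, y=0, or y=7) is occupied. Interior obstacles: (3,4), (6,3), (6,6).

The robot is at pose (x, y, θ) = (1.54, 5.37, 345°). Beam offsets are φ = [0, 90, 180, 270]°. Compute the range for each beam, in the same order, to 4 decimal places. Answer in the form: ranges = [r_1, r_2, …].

ranges = [1.5115, 1.6875, 0.5590, 2.0864]

beam 1: φ=0°, α=345°
  dir = (cos 345°, sin 345°) = (0.9659, -0.2588); from cell (1,5)
  next x-line at t=0.4762, next y-line at t=1.4296; Δt_x=1.0353, Δt_y=3.8637
    x: enter (2,5) at t=0.4762
    y: enter (2,4) at t=1.4296
    x: enter (3,4) at t=1.5115 ← occupied
  → r_1 = 1.5115
beam 2: φ=90°, α=75°
  dir = (cos 75°, sin 75°) = (0.2588, 0.9659); from cell (1,5)
  next x-line at t=1.7773, next y-line at t=0.6522; Δt_x=3.8637, Δt_y=1.0353
    y: enter (1,6) at t=0.6522
    y: enter (1,7) at t=1.6875 ← occupied
  → r_2 = 1.6875
beam 3: φ=180°, α=165°
  dir = (cos 165°, sin 165°) = (-0.9659, 0.2588); from cell (1,5)
  next x-line at t=0.5590, next y-line at t=2.4341; Δt_x=1.0353, Δt_y=3.8637
    x: enter (0,5) at t=0.5590 ← occupied
  → r_3 = 0.5590
beam 4: φ=270°, α=255°
  dir = (cos 255°, sin 255°) = (-0.2588, -0.9659); from cell (1,5)
  next x-line at t=2.0864, next y-line at t=0.3831; Δt_x=3.8637, Δt_y=1.0353
    y: enter (1,4) at t=0.3831
    y: enter (1,3) at t=1.4183
    x: enter (0,3) at t=2.0864 ← occupied
  → r_4 = 2.0864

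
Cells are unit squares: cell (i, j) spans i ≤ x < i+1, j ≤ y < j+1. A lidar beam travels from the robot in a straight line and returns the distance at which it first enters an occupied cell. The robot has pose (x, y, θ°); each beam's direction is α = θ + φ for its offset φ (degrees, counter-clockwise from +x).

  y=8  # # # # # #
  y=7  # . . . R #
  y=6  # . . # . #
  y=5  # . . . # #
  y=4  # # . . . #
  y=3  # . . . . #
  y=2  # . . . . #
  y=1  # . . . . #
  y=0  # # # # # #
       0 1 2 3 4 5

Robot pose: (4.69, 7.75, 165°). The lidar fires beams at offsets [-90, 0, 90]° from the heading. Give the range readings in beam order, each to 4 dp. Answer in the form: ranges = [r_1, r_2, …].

beam 1: φ=-90°, α=75°
  d=(0.2588,0.9659)  start (4,7)  tX=1.1977 tY=0.2588  stride 1/|dx|=3.8637 1/|dy|=1.0353
    cross y-line → (4,8), t=0.2588 (wall)
  → r_1 = 0.2588
beam 2: φ=0°, α=165°
  d=(-0.9659,0.2588)  start (4,7)  tX=0.7143 tY=0.9659  stride 1/|dx|=1.0353 1/|dy|=3.8637
    cross x-line → (3,7), t=0.7143
    cross y-line → (3,8), t=0.9659 (wall)
  → r_2 = 0.9659
beam 3: φ=90°, α=255°
  d=(-0.2588,-0.9659)  start (4,7)  tX=2.6660 tY=0.7765  stride 1/|dx|=3.8637 1/|dy|=1.0353
    cross y-line → (4,6), t=0.7765
    cross y-line → (4,5), t=1.8117 (wall)
  → r_3 = 1.8117

ranges = [0.2588, 0.9659, 1.8117]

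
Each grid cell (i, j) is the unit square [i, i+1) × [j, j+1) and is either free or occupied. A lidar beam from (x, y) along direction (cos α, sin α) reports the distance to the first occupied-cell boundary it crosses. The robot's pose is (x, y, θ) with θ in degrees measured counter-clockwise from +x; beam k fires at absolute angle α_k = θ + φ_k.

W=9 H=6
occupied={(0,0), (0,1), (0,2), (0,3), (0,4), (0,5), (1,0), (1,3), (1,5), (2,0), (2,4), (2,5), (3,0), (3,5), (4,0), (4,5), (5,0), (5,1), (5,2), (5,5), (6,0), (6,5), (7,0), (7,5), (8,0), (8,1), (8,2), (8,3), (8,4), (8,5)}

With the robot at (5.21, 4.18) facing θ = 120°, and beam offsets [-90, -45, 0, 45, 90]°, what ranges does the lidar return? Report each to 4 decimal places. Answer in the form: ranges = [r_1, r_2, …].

beam 1: φ=-90°, α=30°
  dir = (cos 30°, sin 30°) = (0.8660, 0.5000); from cell (5,4)
  next x-line at t=0.9122, next y-line at t=1.6400; Δt_x=1.1547, Δt_y=2.0000
    x: enter (6,4) at t=0.9122
    y: enter (6,5) at t=1.6400 ← occupied
  → r_1 = 1.6400
beam 2: φ=-45°, α=75°
  dir = (cos 75°, sin 75°) = (0.2588, 0.9659); from cell (5,4)
  next x-line at t=3.0523, next y-line at t=0.8489; Δt_x=3.8637, Δt_y=1.0353
    y: enter (5,5) at t=0.8489 ← occupied
  → r_2 = 0.8489
beam 3: φ=0°, α=120°
  dir = (cos 120°, sin 120°) = (-0.5000, 0.8660); from cell (5,4)
  next x-line at t=0.4200, next y-line at t=0.9469; Δt_x=2.0000, Δt_y=1.1547
    x: enter (4,4) at t=0.4200
    y: enter (4,5) at t=0.9469 ← occupied
  → r_3 = 0.9469
beam 4: φ=45°, α=165°
  dir = (cos 165°, sin 165°) = (-0.9659, 0.2588); from cell (5,4)
  next x-line at t=0.2174, next y-line at t=3.1682; Δt_x=1.0353, Δt_y=3.8637
    x: enter (4,4) at t=0.2174
    x: enter (3,4) at t=1.2527
    x: enter (2,4) at t=2.2880 ← occupied
  → r_4 = 2.2880
beam 5: φ=90°, α=210°
  dir = (cos 210°, sin 210°) = (-0.8660, -0.5000); from cell (5,4)
  next x-line at t=0.2425, next y-line at t=0.3600; Δt_x=1.1547, Δt_y=2.0000
    x: enter (4,4) at t=0.2425
    y: enter (4,3) at t=0.3600
    x: enter (3,3) at t=1.3972
    y: enter (3,2) at t=2.3600
    x: enter (2,2) at t=2.5519
    x: enter (1,2) at t=3.7066
    y: enter (1,1) at t=4.3600
    x: enter (0,1) at t=4.8613 ← occupied
  → r_5 = 4.8613

ranges = [1.6400, 0.8489, 0.9469, 2.2880, 4.8613]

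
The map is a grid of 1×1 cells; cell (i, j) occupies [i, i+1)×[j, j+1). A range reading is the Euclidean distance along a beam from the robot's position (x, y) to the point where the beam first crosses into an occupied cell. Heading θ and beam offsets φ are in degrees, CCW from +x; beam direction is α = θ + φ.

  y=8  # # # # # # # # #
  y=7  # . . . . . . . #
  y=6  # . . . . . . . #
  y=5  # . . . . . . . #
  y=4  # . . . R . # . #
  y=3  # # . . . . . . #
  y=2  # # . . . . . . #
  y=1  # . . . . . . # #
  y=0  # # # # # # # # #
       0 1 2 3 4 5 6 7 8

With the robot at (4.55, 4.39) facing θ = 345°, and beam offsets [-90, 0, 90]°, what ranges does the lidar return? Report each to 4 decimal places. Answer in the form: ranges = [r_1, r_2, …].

beam 1: φ=-90°, α=255°
  cosα=-0.2588 sinα=-0.9659 | (4,4) | tMaxX 2.1250 tMaxY 0.4038 | tΔX 3.8637 tΔY 1.0353
    t=0.4038 [y] (4,3)
    t=1.4390 [y] (4,2)
    t=2.1250 [x] (3,2)
    t=2.4743 [y] (3,1)
    t=3.5096 [y] (3,0) — stop
  → r_1 = 3.5096
beam 2: φ=0°, α=345°
  cosα=0.9659 sinα=-0.2588 | (4,4) | tMaxX 0.4659 tMaxY 1.5068 | tΔX 1.0353 tΔY 3.8637
    t=0.4659 [x] (5,4)
    t=1.5012 [x] (6,4) — stop
  → r_2 = 1.5012
beam 3: φ=90°, α=75°
  cosα=0.2588 sinα=0.9659 | (4,4) | tMaxX 1.7387 tMaxY 0.6315 | tΔX 3.8637 tΔY 1.0353
    t=0.6315 [y] (4,5)
    t=1.6668 [y] (4,6)
    t=1.7387 [x] (5,6)
    t=2.7021 [y] (5,7)
    t=3.7373 [y] (5,8) — stop
  → r_3 = 3.7373

ranges = [3.5096, 1.5012, 3.7373]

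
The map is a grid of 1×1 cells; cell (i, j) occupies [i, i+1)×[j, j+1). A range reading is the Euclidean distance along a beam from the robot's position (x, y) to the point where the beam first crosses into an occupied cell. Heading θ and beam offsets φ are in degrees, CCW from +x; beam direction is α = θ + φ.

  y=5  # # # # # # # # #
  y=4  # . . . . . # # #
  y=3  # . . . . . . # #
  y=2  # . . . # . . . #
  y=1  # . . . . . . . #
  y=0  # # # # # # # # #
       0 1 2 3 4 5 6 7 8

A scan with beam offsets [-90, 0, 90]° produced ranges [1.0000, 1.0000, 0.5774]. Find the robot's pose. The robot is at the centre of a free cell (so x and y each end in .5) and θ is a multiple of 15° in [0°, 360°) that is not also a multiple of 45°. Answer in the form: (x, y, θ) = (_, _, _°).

Enumerate (i+0.5, j+0.5, θ) over the 24 free cells and 16 admissible headings. For each, cast all 3 beams and compare to the given ranges.
  (5.5, 4.5, 105°): beam 1 = 0.5176 ≠ 1.0000 ✗
  (3.5, 4.5, 75°): beam 1 = 3.6235 ≠ 1.0000 ✗
  (5.5, 4.5, 150°): beam 1 = 0.5774 ≠ 1.0000 ✗
  …
  (5.5, 1.5, 210°): r_1=1.0000, r_2=1.0000, r_3=0.5774 — all match ✓
No second candidate reproduces the full scan.

(x, y, θ) = (5.5, 1.5, 210°)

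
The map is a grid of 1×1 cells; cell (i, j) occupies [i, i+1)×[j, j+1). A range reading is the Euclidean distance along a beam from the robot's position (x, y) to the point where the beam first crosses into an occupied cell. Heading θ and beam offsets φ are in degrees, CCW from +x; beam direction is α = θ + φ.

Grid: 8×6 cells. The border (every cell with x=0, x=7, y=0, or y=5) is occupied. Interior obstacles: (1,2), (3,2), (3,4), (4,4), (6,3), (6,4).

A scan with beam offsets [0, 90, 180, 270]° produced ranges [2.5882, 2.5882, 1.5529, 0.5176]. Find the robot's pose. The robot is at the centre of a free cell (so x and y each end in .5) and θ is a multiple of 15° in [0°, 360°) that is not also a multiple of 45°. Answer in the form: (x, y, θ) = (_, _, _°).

Candidates: 18 free-cell centres × 16 headings = 288 poses. Raycast each; keep the one whose scan matches to 4 dp.
  (6.5, 2.5, 240°): beam 1 = 1.7321 ≠ 2.5882 ✗
  (3.5, 1.5, 195°): beam 1 = 1.9319 ≠ 2.5882 ✗
  (5.5, 4.5, 75°): beam 1 = 0.5176 ≠ 2.5882 ✗
  …
  (4.5, 3.5, 195°): r_1=2.5882, r_2=2.5882, r_3=1.5529, r_4=0.5176 — all match ✓
No second candidate reproduces the full scan.

(x, y, θ) = (4.5, 3.5, 195°)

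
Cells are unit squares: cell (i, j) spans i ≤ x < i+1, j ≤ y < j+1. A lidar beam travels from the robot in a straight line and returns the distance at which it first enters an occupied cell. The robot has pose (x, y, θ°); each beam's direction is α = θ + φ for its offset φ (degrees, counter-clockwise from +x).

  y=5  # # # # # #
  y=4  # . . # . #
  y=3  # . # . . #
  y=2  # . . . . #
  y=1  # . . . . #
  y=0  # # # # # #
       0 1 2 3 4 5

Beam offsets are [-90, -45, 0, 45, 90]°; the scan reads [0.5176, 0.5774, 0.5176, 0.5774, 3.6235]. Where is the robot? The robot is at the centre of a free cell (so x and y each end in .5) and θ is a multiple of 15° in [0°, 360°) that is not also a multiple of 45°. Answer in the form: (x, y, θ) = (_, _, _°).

(x, y, θ) = (4.5, 4.5, 165°)

Enumerate (i+0.5, j+0.5, θ) over the 14 free cells and 16 admissible headings. For each, cast all 5 beams and compare to the given ranges.
  (4.5, 3.5, 210°): beam 1 = 1.0000 ≠ 0.5176 ✗
  (4.5, 2.5, 330°): beam 1 = 1.7321 ≠ 0.5176 ✗
  (3.5, 1.5, 330°): beam 1 = 0.5774 ≠ 0.5176 ✗
  (2.5, 2.5, 285°): beam 1 = 1.5529 ≠ 0.5176 ✗
  …
  (4.5, 4.5, 165°): r_1=0.5176, r_2=0.5774, r_3=0.5176, r_4=0.5774, r_5=3.6235 — all match ✓
Unique over the lattice → pose = (4.5, 4.5, 165°).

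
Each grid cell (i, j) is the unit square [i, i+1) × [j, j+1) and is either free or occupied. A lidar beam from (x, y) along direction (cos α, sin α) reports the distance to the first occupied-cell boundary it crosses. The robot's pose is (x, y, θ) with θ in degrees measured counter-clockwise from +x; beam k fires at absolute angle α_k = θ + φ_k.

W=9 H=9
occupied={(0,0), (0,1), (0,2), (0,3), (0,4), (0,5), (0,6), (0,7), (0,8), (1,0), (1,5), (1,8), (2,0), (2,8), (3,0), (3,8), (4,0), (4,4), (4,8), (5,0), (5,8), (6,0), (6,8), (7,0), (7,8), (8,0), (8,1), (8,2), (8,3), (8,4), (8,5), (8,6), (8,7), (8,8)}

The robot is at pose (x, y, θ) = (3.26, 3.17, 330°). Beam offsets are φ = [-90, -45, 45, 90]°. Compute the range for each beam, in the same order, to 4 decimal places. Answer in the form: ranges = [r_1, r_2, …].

beam 1: φ=-90°, α=240°
  cosα=-0.5000 sinα=-0.8660 | (3,3) | tMaxX 0.5200 tMaxY 0.1963 | tΔX 2.0000 tΔY 1.1547
    t=0.1963 [y] (3,2)
    t=0.5200 [x] (2,2)
    t=1.3510 [y] (2,1)
    t=2.5057 [y] (2,0) — stop
  → r_1 = 2.5057
beam 2: φ=-45°, α=285°
  cosα=0.2588 sinα=-0.9659 | (3,3) | tMaxX 2.8591 tMaxY 0.1760 | tΔX 3.8637 tΔY 1.0353
    t=0.1760 [y] (3,2)
    t=1.2113 [y] (3,1)
    t=2.2465 [y] (3,0) — stop
  → r_2 = 2.2465
beam 3: φ=45°, α=15°
  cosα=0.9659 sinα=0.2588 | (3,3) | tMaxX 0.7661 tMaxY 3.2069 | tΔX 1.0353 tΔY 3.8637
    t=0.7661 [x] (4,3)
    t=1.8014 [x] (5,3)
    t=2.8367 [x] (6,3)
    t=3.2069 [y] (6,4)
    t=3.8719 [x] (7,4)
    t=4.9072 [x] (8,4) — stop
  → r_3 = 4.9072
beam 4: φ=90°, α=60°
  cosα=0.5000 sinα=0.8660 | (3,3) | tMaxX 1.4800 tMaxY 0.9584 | tΔX 2.0000 tΔY 1.1547
    t=0.9584 [y] (3,4)
    t=1.4800 [x] (4,4) — stop
  → r_4 = 1.4800

ranges = [2.5057, 2.2465, 4.9072, 1.4800]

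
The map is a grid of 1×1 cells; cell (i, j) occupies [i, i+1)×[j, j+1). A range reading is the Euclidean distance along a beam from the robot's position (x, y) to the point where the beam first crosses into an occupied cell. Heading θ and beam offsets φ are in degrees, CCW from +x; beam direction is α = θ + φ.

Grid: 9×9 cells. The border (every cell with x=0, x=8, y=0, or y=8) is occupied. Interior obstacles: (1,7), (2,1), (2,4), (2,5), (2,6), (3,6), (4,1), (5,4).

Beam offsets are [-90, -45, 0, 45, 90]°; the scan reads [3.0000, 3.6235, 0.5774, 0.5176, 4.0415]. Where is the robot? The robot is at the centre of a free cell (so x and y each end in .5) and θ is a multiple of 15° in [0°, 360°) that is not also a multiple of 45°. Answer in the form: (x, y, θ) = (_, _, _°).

The pose lattice has 41·16 = 656 candidates. Test each by forward raycasting.
  (5.5, 2.5, 210°): beam 1 = 4.0415 ≠ 3.0000 ✗
  (6.5, 5.5, 330°): beam 1 = 1.0000 ≠ 3.0000 ✗
  (5.5, 2.5, 300°): beam 1 = 1.0000 ≠ 3.0000 ✗
  (4.5, 4.5, 30°): beam 1 = 4.0415 ≠ 3.0000 ✗
  …
  (4.5, 4.5, 330°): r_1=3.0000, r_2=3.6235, r_3=0.5774, r_4=0.5176, r_5=4.0415 — all match ✓
Unique over the lattice → pose = (4.5, 4.5, 330°).

(x, y, θ) = (4.5, 4.5, 330°)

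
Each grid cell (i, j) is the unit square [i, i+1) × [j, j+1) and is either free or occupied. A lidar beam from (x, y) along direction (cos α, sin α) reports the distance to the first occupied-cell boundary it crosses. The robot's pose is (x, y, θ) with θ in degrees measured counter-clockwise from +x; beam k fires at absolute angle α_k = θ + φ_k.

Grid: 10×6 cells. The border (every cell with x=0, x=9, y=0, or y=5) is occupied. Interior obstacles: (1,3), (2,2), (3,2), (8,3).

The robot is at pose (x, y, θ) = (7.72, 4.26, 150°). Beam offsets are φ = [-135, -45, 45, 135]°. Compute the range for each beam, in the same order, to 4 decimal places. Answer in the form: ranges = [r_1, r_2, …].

ranges = [1.3252, 0.7661, 4.8683, 1.0818]

beam 1: φ=-135°, α=15°
  cosα=0.9659 sinα=0.2588 | (7,4) | tMaxX 0.2899 tMaxY 2.8591 | tΔX 1.0353 tΔY 3.8637
    t=0.2899 [x] (8,4)
    t=1.3252 [x] (9,4) — stop
  → r_1 = 1.3252
beam 2: φ=-45°, α=105°
  cosα=-0.2588 sinα=0.9659 | (7,4) | tMaxX 2.7819 tMaxY 0.7661 | tΔX 3.8637 tΔY 1.0353
    t=0.7661 [y] (7,5) — stop
  → r_2 = 0.7661
beam 3: φ=45°, α=195°
  cosα=-0.9659 sinα=-0.2588 | (7,4) | tMaxX 0.7454 tMaxY 1.0046 | tΔX 1.0353 tΔY 3.8637
    t=0.7454 [x] (6,4)
    t=1.0046 [y] (6,3)
    t=1.7807 [x] (5,3)
    t=2.8160 [x] (4,3)
    t=3.8512 [x] (3,3)
    t=4.8683 [y] (3,2) — stop
  → r_3 = 4.8683
beam 4: φ=135°, α=285°
  cosα=0.2588 sinα=-0.9659 | (7,4) | tMaxX 1.0818 tMaxY 0.2692 | tΔX 3.8637 tΔY 1.0353
    t=0.2692 [y] (7,3)
    t=1.0818 [x] (8,3) — stop
  → r_4 = 1.0818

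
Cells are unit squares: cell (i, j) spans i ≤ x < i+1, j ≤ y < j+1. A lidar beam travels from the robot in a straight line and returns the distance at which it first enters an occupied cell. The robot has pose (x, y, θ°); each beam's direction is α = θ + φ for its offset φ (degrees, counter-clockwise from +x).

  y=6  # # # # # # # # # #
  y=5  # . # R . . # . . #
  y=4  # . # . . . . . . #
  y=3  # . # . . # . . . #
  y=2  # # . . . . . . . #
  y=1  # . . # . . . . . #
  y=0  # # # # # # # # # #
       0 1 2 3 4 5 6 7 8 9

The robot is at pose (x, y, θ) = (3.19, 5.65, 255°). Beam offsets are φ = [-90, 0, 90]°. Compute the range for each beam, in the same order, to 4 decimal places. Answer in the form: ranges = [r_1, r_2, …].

ranges = [0.1967, 0.7341, 6.0150]

beam 1: φ=-90°, α=165°
  d=(-0.9659,0.2588)  start (3,5)  tX=0.1967 tY=1.3523  stride 1/|dx|=1.0353 1/|dy|=3.8637
    cross x-line → (2,5), t=0.1967 (wall)
  → r_1 = 0.1967
beam 2: φ=0°, α=255°
  d=(-0.2588,-0.9659)  start (3,5)  tX=0.7341 tY=0.6729  stride 1/|dx|=3.8637 1/|dy|=1.0353
    cross y-line → (3,4), t=0.6729
    cross x-line → (2,4), t=0.7341 (wall)
  → r_2 = 0.7341
beam 3: φ=90°, α=345°
  d=(0.9659,-0.2588)  start (3,5)  tX=0.8386 tY=2.5114  stride 1/|dx|=1.0353 1/|dy|=3.8637
    cross x-line → (4,5), t=0.8386
    cross x-line → (5,5), t=1.8738
    cross y-line → (5,4), t=2.5114
    cross x-line → (6,4), t=2.9091
    cross x-line → (7,4), t=3.9444
    cross x-line → (8,4), t=4.9797
    cross x-line → (9,4), t=6.0150 (wall)
  → r_3 = 6.0150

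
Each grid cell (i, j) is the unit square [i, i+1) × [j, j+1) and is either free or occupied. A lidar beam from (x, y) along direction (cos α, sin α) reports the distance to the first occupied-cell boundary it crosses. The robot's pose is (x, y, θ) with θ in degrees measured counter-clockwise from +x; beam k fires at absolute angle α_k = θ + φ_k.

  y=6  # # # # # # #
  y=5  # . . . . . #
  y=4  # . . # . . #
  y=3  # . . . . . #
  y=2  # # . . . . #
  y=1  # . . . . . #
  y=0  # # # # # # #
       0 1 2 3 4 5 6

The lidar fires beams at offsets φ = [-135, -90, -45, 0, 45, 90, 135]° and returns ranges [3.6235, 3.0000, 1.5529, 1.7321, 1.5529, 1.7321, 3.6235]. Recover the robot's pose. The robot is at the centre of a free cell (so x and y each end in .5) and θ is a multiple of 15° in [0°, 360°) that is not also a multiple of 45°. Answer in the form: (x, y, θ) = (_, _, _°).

Enumerate (i+0.5, j+0.5, θ) over the 23 free cells and 16 admissible headings. For each, cast all 7 beams and compare to the given ranges.
  (1.5, 5.5, 345°): beam 1 = 0.5774 ≠ 3.6235 ✗
  (2.5, 5.5, 210°): beam 1 = 0.5176 ≠ 3.6235 ✗
  (2.5, 4.5, 195°): beam 1 = 1.7321 ≠ 3.6235 ✗
  (3.5, 2.5, 120°): beam 1 = 2.5882 ≠ 3.6235 ✗
  (3.5, 3.5, 120°): beam 1 = 2.5882 ≠ 3.6235 ✗
  …
  (4.5, 2.5, 300°): r_1=3.6235, r_2=3.0000, r_3=1.5529, r_4=1.7321, r_5=1.5529, r_6=1.7321, r_7=3.6235 — all match ✓
No second candidate reproduces the full scan.

(x, y, θ) = (4.5, 2.5, 300°)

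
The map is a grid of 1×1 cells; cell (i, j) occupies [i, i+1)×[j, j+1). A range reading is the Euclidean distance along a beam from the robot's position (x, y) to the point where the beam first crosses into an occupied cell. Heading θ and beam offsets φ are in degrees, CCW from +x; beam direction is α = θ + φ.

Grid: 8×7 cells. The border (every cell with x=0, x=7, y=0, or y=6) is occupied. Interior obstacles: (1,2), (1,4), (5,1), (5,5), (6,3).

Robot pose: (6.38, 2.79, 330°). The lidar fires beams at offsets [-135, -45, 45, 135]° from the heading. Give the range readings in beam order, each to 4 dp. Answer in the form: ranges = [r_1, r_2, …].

beam 1: φ=-135°, α=195°
  dir = (cos 195°, sin 195°) = (-0.9659, -0.2588); from cell (6,2)
  next x-line at t=0.3934, next y-line at t=3.0523; Δt_x=1.0353, Δt_y=3.8637
    x: enter (5,2) at t=0.3934
    x: enter (4,2) at t=1.4287
    x: enter (3,2) at t=2.4640
    y: enter (3,1) at t=3.0523
    x: enter (2,1) at t=3.4992
    x: enter (1,1) at t=4.5345
    x: enter (0,1) at t=5.5698 ← occupied
  → r_1 = 5.5698
beam 2: φ=-45°, α=285°
  dir = (cos 285°, sin 285°) = (0.2588, -0.9659); from cell (6,2)
  next x-line at t=2.3955, next y-line at t=0.8179; Δt_x=3.8637, Δt_y=1.0353
    y: enter (6,1) at t=0.8179
    y: enter (6,0) at t=1.8531 ← occupied
  → r_2 = 1.8531
beam 3: φ=45°, α=15°
  dir = (cos 15°, sin 15°) = (0.9659, 0.2588); from cell (6,2)
  next x-line at t=0.6419, next y-line at t=0.8114; Δt_x=1.0353, Δt_y=3.8637
    x: enter (7,2) at t=0.6419 ← occupied
  → r_3 = 0.6419
beam 4: φ=135°, α=105°
  dir = (cos 105°, sin 105°) = (-0.2588, 0.9659); from cell (6,2)
  next x-line at t=1.4682, next y-line at t=0.2174; Δt_x=3.8637, Δt_y=1.0353
    y: enter (6,3) at t=0.2174 ← occupied
  → r_4 = 0.2174

ranges = [5.5698, 1.8531, 0.6419, 0.2174]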